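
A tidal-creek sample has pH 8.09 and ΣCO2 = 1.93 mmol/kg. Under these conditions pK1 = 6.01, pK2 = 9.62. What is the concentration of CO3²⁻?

α₂ = 1 / (1 + [H⁺]/K2 + [H⁺]²/(K1K2)) = 1 / (1 + 10^+1.53 + 10^-0.55)
   = 1 / (1 + 33.884 + 0.28184) = 1/35.166 = 0.02844
[CO3²⁻] = α₂ × DIC = 0.02844 × 1.93 = 0.0549 mmol/kg

[CO3²⁻] = 0.0549 mmol/kg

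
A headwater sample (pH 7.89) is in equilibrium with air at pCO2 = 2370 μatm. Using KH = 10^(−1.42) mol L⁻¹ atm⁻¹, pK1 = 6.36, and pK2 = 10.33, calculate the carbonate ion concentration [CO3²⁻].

[CO3²⁻] = 11.1 μmol/L

[CO2*] = KH · pCO2 = 10^(−1.42) × 2370×10^-6 = 9.010×10^-5 mol/L
α₀ = 1/(1 + K1/[H⁺] + K1K2/[H⁺]²) = 1/(1 + 10^+1.53 + 10^-0.91) = 0.02857
DIC = [CO2*]/α₀ = 9.010×10^-5 / 0.02857 = 3.154 mmol/L
[CO3²⁻] = α₂·DIC; α₂ = 0.003514, so [CO3²⁻] = 0.003514 × 3.154 = 0.0111 mmol/L = 11.1 μmol/L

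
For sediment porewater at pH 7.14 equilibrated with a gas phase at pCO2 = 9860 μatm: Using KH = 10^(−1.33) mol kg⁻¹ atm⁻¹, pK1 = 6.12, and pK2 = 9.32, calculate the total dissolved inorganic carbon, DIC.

DIC = 5.32 mmol/kg

[CO2*] = KH · pCO2 = 10^(−1.33) × 9860×10^-6 = 4.612×10^-4 mol/kg
α₀ = 1/(1 + K1/[H⁺] + K1K2/[H⁺]²) = 1/(1 + 10^+1.02 + 10^-1.16) = 0.08665
DIC = [CO2*]/α₀ = 4.612×10^-4 / 0.08665 = 5.32 mmol/kg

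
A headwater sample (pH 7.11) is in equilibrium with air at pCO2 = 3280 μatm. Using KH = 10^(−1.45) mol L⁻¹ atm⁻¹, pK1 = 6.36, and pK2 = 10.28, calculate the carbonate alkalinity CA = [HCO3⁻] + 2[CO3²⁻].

[CO2*] = KH · pCO2 = 10^(−1.45) × 3280×10^-6 = 1.164×10^-4 mol/L
α₀ = 1/(1 + K1/[H⁺] + K1K2/[H⁺]²) = 1/(1 + 10^+0.75 + 10^-2.42) = 0.1509
DIC = [CO2*]/α₀ = 1.164×10^-4 / 0.1509 = 0.7713 mmol/L
CA = (α₁ + 2α₂)·DIC = (0.8485 + 2×0.0005737) × 0.7713 = 0.655 mmol/L

CA = 0.655 mmol/L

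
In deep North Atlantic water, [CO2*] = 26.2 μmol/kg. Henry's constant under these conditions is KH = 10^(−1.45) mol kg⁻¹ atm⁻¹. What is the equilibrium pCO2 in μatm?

pCO2 = 738 μatm

KH = 10^(−1.45) = 3.548×10^-2 mol kg⁻¹ atm⁻¹
pCO2 = [CO2*]/KH = 26.2×10^-6 / 3.548×10^-2 = 7.38×10^-4 atm = 738 μatm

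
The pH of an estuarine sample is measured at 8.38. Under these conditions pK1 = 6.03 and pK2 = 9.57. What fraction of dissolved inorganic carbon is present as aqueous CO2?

α₀ = 1 / (1 + K1/[H⁺] + K1K2/[H⁺]²) = 1 / (1 + 10^+2.35 + 10^+1.16)
   = 1 / (1 + 223.87 + 14.454) = 1/239.33 = 0.004178

α₀ = 0.00418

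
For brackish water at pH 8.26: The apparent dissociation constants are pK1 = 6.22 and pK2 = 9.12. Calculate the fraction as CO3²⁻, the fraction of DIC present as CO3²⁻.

α₂ = 0.120

α₂ = 1 / (1 + [H⁺]/K2 + [H⁺]²/(K1K2)) = 1 / (1 + 10^+0.86 + 10^-1.18)
   = 1 / (1 + 7.2444 + 0.066069) = 1/8.3104 = 0.1203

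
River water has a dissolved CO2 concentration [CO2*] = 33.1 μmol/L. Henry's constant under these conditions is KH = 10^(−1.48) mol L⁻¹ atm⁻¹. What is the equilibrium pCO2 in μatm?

pCO2 = 1000 μatm

KH = 10^(−1.48) = 3.311×10^-2 mol L⁻¹ atm⁻¹
pCO2 = [CO2*]/KH = 33.1×10^-6 / 3.311×10^-2 = 10.00×10^-4 atm = 1000 μatm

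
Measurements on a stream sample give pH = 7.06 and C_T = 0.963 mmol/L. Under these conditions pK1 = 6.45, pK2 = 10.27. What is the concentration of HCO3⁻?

[HCO3⁻] = 0.773 mmol/L

α₁ = 1 / (1 + [H⁺]/K1 + K2/[H⁺]) = 1 / (1 + 10^-0.61 + 10^-3.21)
   = 1 / (1 + 0.24547 + 0.00061660) = 1/1.2461 = 0.8025
[HCO3⁻] = α₁ × DIC = 0.8025 × 0.963 = 0.773 mmol/L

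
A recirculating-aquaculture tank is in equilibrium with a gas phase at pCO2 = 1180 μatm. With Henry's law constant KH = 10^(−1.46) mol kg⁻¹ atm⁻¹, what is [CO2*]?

KH = 10^(−1.46) = 3.467×10^-2 mol kg⁻¹ atm⁻¹
[CO2*] = KH · pCO2 = 3.467×10^-2 × 1180×10^-6 atm = 4.09×10^-5 mol/kg

[CO2*] = 40.9 μmol/kg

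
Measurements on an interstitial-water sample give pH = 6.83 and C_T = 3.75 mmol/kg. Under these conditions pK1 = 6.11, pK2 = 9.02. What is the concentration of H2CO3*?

α₀ = 1 / (1 + K1/[H⁺] + K1K2/[H⁺]²) = 1 / (1 + 10^+0.72 + 10^-1.47)
   = 1 / (1 + 5.2481 + 0.033884) = 1/6.2820 = 0.1592
[CO2*] = α₀ × DIC = 0.1592 × 3.75 = 0.597 mmol/kg

[CO2*] = 0.597 mmol/kg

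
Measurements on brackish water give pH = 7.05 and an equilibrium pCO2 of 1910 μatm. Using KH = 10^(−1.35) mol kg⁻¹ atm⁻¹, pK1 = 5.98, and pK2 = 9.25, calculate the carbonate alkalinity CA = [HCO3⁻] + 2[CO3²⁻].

CA = 1.02 mmol/kg

[CO2*] = KH · pCO2 = 10^(−1.35) × 1910×10^-6 = 8.532×10^-5 mol/kg
α₀ = 1/(1 + K1/[H⁺] + K1K2/[H⁺]²) = 1/(1 + 10^+1.07 + 10^-1.13) = 0.07798
DIC = [CO2*]/α₀ = 8.532×10^-5 / 0.07798 = 1.094 mmol/kg
CA = (α₁ + 2α₂)·DIC = (0.9162 + 2×0.005781) × 1.094 = 1.02 mmol/kg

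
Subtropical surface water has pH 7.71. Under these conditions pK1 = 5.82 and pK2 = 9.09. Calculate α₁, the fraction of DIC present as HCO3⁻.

α₁ = 0.948

α₁ = 1 / (1 + [H⁺]/K1 + K2/[H⁺]) = 1 / (1 + 10^-1.89 + 10^-1.38)
   = 1 / (1 + 0.012882 + 0.041687) = 1/1.0546 = 0.9483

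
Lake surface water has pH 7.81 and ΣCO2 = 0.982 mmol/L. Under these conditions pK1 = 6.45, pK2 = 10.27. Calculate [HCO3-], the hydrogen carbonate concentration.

α₁ = 1 / (1 + [H⁺]/K1 + K2/[H⁺]) = 1 / (1 + 10^-1.36 + 10^-2.46)
   = 1 / (1 + 0.043652 + 0.0034674) = 1/1.0471 = 0.9550
[HCO3⁻] = α₁ × DIC = 0.9550 × 0.982 = 0.938 mmol/L

[HCO3⁻] = 0.938 mmol/L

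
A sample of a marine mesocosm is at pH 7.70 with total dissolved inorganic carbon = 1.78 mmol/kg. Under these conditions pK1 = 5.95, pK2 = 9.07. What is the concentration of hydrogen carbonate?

α₁ = 1 / (1 + [H⁺]/K1 + K2/[H⁺]) = 1 / (1 + 10^-1.75 + 10^-1.37)
   = 1 / (1 + 0.017783 + 0.042658) = 1/1.0604 = 0.9430
[HCO3⁻] = α₁ × DIC = 0.9430 × 1.78 = 1.68 mmol/kg

[HCO3⁻] = 1.68 mmol/kg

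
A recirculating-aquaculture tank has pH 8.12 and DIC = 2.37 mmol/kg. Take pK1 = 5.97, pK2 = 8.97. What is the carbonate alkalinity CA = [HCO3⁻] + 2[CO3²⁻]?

CA = 2.65 mmol/kg

CA = [HCO3⁻] + 2[CO3²⁻] = (α₁ + 2α₂)·DIC
At pH 8.12: [H⁺]/K1 = 10^-2.15 = 0.0070795, K2/[H⁺] = 10^-0.85 = 0.14125
α₁ = 1/(1 + 0.0070795 + 0.14125) = 1/1.1483 = 0.8708; α₂ = α₁·K2/[H⁺] = 0.1230
α₁ + 2α₂ = 1.1168
CA = 1.1168 × 2.37 = 2.65 mmol/kg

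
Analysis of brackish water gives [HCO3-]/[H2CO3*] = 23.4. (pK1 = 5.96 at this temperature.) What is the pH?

pH = 7.33

From K1 = [H⁺][HCO3-]/[H2CO3*]:  pH = pK1 + log₁₀([HCO3-]/[H2CO3*])
log₁₀(23.4) = +1.369
pH = 5.96 + (+1.369) = 7.33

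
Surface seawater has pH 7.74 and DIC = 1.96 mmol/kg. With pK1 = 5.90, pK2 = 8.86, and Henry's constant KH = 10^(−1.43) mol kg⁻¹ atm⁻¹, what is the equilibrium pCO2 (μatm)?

α₀ = 1 / (1 + K1/[H⁺] + K1K2/[H⁺]²) = 1 / (1 + 10^+1.84 + 10^+0.72)
   = 1 / (1 + 69.183 + 5.2481) = 1/75.431 = 0.01326
[CO2*] = α₀ × DIC = 0.01326 × 1.96 = 0.02598 mmol/kg
pCO2 = [CO2*]/KH = 2.598×10^-5 / 3.715×10^-2 = 699 μatm

pCO2 = 699 μatm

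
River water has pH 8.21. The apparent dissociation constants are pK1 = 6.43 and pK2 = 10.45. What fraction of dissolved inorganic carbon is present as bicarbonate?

α₁ = 0.978

α₁ = 1 / (1 + [H⁺]/K1 + K2/[H⁺]) = 1 / (1 + 10^-1.78 + 10^-2.24)
   = 1 / (1 + 0.016596 + 0.0057544) = 1/1.0224 = 0.9781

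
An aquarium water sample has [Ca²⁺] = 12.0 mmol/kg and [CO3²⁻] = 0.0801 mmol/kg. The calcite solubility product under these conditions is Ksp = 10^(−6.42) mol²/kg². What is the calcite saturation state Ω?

Ksp = 10^(−6.42) = 3.802×10^-7
Ω = [Ca²⁺][CO3²⁻]/Ksp = (12.0×10^-3)(0.0801×10^-3) / 3.802×10^-7 = 2.53

Ω = 2.53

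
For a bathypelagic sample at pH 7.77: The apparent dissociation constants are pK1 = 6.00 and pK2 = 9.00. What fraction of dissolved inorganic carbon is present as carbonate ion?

α₂ = 0.0547

α₂ = 1 / (1 + [H⁺]/K2 + [H⁺]²/(K1K2)) = 1 / (1 + 10^+1.23 + 10^-0.54)
   = 1 / (1 + 16.982 + 0.28840) = 1/18.271 = 0.05473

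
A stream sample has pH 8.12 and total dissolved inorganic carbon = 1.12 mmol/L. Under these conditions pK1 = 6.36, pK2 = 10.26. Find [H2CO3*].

[CO2*] = 19.0 μmol/L

α₀ = 1 / (1 + K1/[H⁺] + K1K2/[H⁺]²) = 1 / (1 + 10^+1.76 + 10^-0.38)
   = 1 / (1 + 57.544 + 0.41687) = 1/58.961 = 0.01696
[CO2*] = α₀ × DIC = 0.01696 × 1.12 = 0.0190 mmol/L = 19.0 μmol/L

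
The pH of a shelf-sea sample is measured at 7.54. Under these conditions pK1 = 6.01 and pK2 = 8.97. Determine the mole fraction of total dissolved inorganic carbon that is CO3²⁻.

α₂ = 1 / (1 + [H⁺]/K2 + [H⁺]²/(K1K2)) = 1 / (1 + 10^+1.43 + 10^-0.10)
   = 1 / (1 + 26.915 + 0.79433) = 1/28.710 = 0.03483

α₂ = 0.0348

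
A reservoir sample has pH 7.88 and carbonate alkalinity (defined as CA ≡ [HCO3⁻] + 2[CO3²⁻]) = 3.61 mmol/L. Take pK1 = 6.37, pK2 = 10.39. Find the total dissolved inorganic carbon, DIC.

DIC = 3.71 mmol/L

CA = [HCO3⁻] + 2[CO3²⁻] = (α₁ + 2α₂)·DIC
At pH 7.88: [H⁺]/K1 = 10^-1.51 = 0.030903, K2/[H⁺] = 10^-2.51 = 0.0030903
α₁ = 1/(1 + 0.030903 + 0.0030903) = 1/1.0340 = 0.9671; α₂ = α₁·K2/[H⁺] = 0.002989
α₁ + 2α₂ = 0.9731
DIC = CA / (α₁ + 2α₂) = 3.61 / 0.9731 = 3.71 mmol/L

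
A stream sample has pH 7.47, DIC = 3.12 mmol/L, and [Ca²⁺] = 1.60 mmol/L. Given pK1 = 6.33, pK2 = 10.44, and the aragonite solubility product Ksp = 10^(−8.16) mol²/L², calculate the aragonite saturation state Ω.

α₂ = 1 / (1 + [H⁺]/K2 + [H⁺]²/(K1K2)) = 1 / (1 + 10^+2.97 + 10^+1.83)
   = 1 / (1 + 933.25 + 67.608) = 1/1001.9 = 0.0009981
[CO3²⁻] = α₂ × DIC = 0.0009981 × 3.12 = 0.003114 mmol/L = 3.114 μmol/L
Ksp = 10^(−8.16) = 6.918×10^-9
Ω = [Ca²⁺][CO3²⁻]/Ksp = (1.60×10^-3)(3.114×10^-6) / 6.918×10^-9 = 0.720

Ω = 0.720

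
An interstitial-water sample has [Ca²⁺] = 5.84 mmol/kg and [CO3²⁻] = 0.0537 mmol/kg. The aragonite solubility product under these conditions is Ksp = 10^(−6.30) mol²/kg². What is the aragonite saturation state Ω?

Ksp = 10^(−6.30) = 5.012×10^-7
Ω = [Ca²⁺][CO3²⁻]/Ksp = (5.84×10^-3)(0.0537×10^-3) / 5.012×10^-7 = 0.626

Ω = 0.626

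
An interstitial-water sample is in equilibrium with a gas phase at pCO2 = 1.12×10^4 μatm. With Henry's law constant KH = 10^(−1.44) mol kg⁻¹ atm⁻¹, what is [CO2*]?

[CO2*] = 407 μmol/kg

KH = 10^(−1.44) = 3.631×10^-2 mol kg⁻¹ atm⁻¹
[CO2*] = KH · pCO2 = 3.631×10^-2 × 1.12×10^4×10^-6 atm = 4.07×10^-4 mol/kg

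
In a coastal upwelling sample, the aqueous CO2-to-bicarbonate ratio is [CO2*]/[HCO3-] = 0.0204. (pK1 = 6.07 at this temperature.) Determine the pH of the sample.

pH = 7.76

From K1 = [H⁺][HCO3-]/[CO2*]:  pH = pK1 − log₁₀([CO2*]/[HCO3-])
log₁₀(0.0204) = -1.690
pH = 6.07 − (-1.690) = 7.76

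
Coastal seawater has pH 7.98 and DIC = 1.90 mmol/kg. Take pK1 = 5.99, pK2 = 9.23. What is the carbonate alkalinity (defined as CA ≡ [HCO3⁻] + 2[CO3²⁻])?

CA = 1.98 mmol/kg

CA = [HCO3⁻] + 2[CO3²⁻] = (α₁ + 2α₂)·DIC
At pH 7.98: [H⁺]/K1 = 10^-1.99 = 0.010233, K2/[H⁺] = 10^-1.25 = 0.056234
α₁ = 1/(1 + 0.010233 + 0.056234) = 1/1.0665 = 0.9377; α₂ = α₁·K2/[H⁺] = 0.05273
α₁ + 2α₂ = 1.0431
CA = 1.0431 × 1.90 = 1.98 mmol/kg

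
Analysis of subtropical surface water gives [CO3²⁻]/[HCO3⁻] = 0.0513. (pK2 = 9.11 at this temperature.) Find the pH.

pH = 7.82

From K2 = [H⁺][CO3²⁻]/[HCO3⁻]:  pH = pK2 + log₁₀([CO3²⁻]/[HCO3⁻])
log₁₀(0.0513) = -1.290
pH = 9.11 + (-1.290) = 7.82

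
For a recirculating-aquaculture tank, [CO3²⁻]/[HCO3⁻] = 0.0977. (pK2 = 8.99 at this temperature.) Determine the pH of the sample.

From K2 = [H⁺][CO3²⁻]/[HCO3⁻]:  pH = pK2 + log₁₀([CO3²⁻]/[HCO3⁻])
log₁₀(0.0977) = -1.010
pH = 8.99 + (-1.010) = 7.98

pH = 7.98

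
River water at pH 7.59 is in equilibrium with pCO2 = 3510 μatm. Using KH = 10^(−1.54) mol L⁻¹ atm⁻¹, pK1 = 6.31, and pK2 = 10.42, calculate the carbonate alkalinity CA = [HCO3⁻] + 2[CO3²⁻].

CA = 1.93 mmol/L

[CO2*] = KH · pCO2 = 10^(−1.54) × 3510×10^-6 = 1.012×10^-4 mol/L
α₀ = 1/(1 + K1/[H⁺] + K1K2/[H⁺]²) = 1/(1 + 10^+1.28 + 10^-1.55) = 0.04979
DIC = [CO2*]/α₀ = 1.012×10^-4 / 0.04979 = 2.033 mmol/L
CA = (α₁ + 2α₂)·DIC = (0.9488 + 2×0.001403) × 2.033 = 1.93 mmol/L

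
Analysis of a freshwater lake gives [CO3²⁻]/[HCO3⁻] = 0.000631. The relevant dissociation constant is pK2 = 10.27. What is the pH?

From K2 = [H⁺][CO3²⁻]/[HCO3⁻]:  pH = pK2 + log₁₀([CO3²⁻]/[HCO3⁻])
log₁₀(0.000631) = -3.200
pH = 10.27 + (-3.200) = 7.07

pH = 7.07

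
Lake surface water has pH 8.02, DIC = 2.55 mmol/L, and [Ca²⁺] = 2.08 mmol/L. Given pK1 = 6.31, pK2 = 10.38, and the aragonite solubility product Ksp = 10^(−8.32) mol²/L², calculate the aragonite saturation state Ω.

Ω = 4.72

α₂ = 1 / (1 + [H⁺]/K2 + [H⁺]²/(K1K2)) = 1 / (1 + 10^+2.36 + 10^+0.65)
   = 1 / (1 + 229.09 + 4.4668) = 1/234.55 = 0.004263
[CO3²⁻] = α₂ × DIC = 0.004263 × 2.55 = 0.01087 mmol/L = 10.87 μmol/L
Ksp = 10^(−8.32) = 4.786×10^-9
Ω = [Ca²⁺][CO3²⁻]/Ksp = (2.08×10^-3)(1.087×10^-5) / 4.786×10^-9 = 4.72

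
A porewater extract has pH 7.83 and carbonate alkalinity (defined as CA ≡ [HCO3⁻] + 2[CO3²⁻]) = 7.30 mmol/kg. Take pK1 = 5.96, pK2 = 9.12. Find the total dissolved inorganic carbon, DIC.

CA = [HCO3⁻] + 2[CO3²⁻] = (α₁ + 2α₂)·DIC
At pH 7.83: [H⁺]/K1 = 10^-1.87 = 0.013490, K2/[H⁺] = 10^-1.29 = 0.051286
α₁ = 1/(1 + 0.013490 + 0.051286) = 1/1.0648 = 0.9392; α₂ = α₁·K2/[H⁺] = 0.04817
α₁ + 2α₂ = 1.0355
DIC = CA / (α₁ + 2α₂) = 7.30 / 1.0355 = 7.05 mmol/kg

DIC = 7.05 mmol/kg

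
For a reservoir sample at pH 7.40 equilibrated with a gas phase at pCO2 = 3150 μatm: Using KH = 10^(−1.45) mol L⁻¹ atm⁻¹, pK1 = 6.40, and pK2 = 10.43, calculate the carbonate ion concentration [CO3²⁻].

[CO2*] = KH · pCO2 = 10^(−1.45) × 3150×10^-6 = 1.118×10^-4 mol/L
α₀ = 1/(1 + K1/[H⁺] + K1K2/[H⁺]²) = 1/(1 + 10^+1.00 + 10^-2.03) = 0.09083
DIC = [CO2*]/α₀ = 1.118×10^-4 / 0.09083 = 1.230 mmol/L
[CO3²⁻] = α₂·DIC; α₂ = 0.0008477, so [CO3²⁻] = 0.0008477 × 1.230 = 0.00104 mmol/L = 1.04 μmol/L

[CO3²⁻] = 1.04 μmol/L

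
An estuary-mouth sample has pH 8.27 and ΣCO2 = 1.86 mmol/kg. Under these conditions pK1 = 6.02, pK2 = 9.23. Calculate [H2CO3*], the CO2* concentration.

α₀ = 1 / (1 + K1/[H⁺] + K1K2/[H⁺]²) = 1 / (1 + 10^+2.25 + 10^+1.29)
   = 1 / (1 + 177.83 + 19.498) = 1/198.33 = 0.005042
[CO2*] = α₀ × DIC = 0.005042 × 1.86 = 0.00938 mmol/kg = 9.38 μmol/kg

[CO2*] = 9.38 μmol/kg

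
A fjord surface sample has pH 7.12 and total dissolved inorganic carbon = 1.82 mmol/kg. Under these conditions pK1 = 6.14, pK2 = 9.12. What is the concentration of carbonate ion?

[CO3²⁻] = 16.3 μmol/kg

α₂ = 1 / (1 + [H⁺]/K2 + [H⁺]²/(K1K2)) = 1 / (1 + 10^+2.00 + 10^+1.02)
   = 1 / (1 + 100.00 + 10.471) = 1/111.47 = 0.008971
[CO3²⁻] = α₂ × DIC = 0.008971 × 1.82 = 0.0163 mmol/kg = 16.3 μmol/kg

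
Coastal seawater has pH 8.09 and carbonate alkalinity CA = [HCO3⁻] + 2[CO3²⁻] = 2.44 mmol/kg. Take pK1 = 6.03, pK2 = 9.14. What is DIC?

CA = [HCO3⁻] + 2[CO3²⁻] = (α₁ + 2α₂)·DIC
At pH 8.09: [H⁺]/K1 = 10^-2.06 = 0.0087096, K2/[H⁺] = 10^-1.05 = 0.089125
α₁ = 1/(1 + 0.0087096 + 0.089125) = 1/1.0978 = 0.9109; α₂ = α₁·K2/[H⁺] = 0.08118
α₁ + 2α₂ = 1.0732
DIC = CA / (α₁ + 2α₂) = 2.44 / 1.0732 = 2.27 mmol/kg

DIC = 2.27 mmol/kg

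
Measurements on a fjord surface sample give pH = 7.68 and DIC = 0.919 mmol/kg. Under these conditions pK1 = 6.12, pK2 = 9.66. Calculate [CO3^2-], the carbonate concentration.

[CO3²⁻] = 9.27 μmol/kg

α₂ = 1 / (1 + [H⁺]/K2 + [H⁺]²/(K1K2)) = 1 / (1 + 10^+1.98 + 10^+0.42)
   = 1 / (1 + 95.499 + 2.6303) = 1/99.130 = 0.01009
[CO3²⁻] = α₂ × DIC = 0.01009 × 0.919 = 0.00927 mmol/kg = 9.27 μmol/kg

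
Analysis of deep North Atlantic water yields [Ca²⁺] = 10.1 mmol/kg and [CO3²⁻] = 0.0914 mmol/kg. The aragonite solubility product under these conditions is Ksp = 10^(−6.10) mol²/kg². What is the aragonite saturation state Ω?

Ω = 1.16

Ksp = 10^(−6.10) = 7.943×10^-7
Ω = [Ca²⁺][CO3²⁻]/Ksp = (10.1×10^-3)(0.0914×10^-3) / 7.943×10^-7 = 1.16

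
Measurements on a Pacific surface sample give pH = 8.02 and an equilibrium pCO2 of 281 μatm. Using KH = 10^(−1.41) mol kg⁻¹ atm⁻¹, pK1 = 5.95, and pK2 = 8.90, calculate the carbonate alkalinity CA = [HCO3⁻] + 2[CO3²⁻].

[CO2*] = KH · pCO2 = 10^(−1.41) × 281×10^-6 = 1.093×10^-5 mol/kg
α₀ = 1/(1 + K1/[H⁺] + K1K2/[H⁺]²) = 1/(1 + 10^+2.07 + 10^+1.19) = 0.007464
DIC = [CO2*]/α₀ = 1.093×10^-5 / 0.007464 = 1.465 mmol/kg
CA = (α₁ + 2α₂)·DIC = (0.8769 + 2×0.1156) × 1.465 = 1.62 mmol/kg

CA = 1.62 mmol/kg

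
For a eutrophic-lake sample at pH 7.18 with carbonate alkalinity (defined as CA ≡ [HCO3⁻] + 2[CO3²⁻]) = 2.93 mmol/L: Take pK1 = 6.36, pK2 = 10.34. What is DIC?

DIC = 3.37 mmol/L

CA = [HCO3⁻] + 2[CO3²⁻] = (α₁ + 2α₂)·DIC
At pH 7.18: [H⁺]/K1 = 10^-0.82 = 0.15136, K2/[H⁺] = 10^-3.16 = 0.00069183
α₁ = 1/(1 + 0.15136 + 0.00069183) = 1/1.1520 = 0.8680; α₂ = α₁·K2/[H⁺] = 0.0006005
α₁ + 2α₂ = 0.8692
DIC = CA / (α₁ + 2α₂) = 2.93 / 0.8692 = 3.37 mmol/L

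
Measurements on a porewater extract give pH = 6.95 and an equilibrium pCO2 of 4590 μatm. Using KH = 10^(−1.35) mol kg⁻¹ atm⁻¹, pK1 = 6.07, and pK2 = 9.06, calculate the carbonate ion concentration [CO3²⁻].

[CO2*] = KH · pCO2 = 10^(−1.35) × 4590×10^-6 = 2.050×10^-4 mol/kg
α₀ = 1/(1 + K1/[H⁺] + K1K2/[H⁺]²) = 1/(1 + 10^+0.88 + 10^-1.23) = 0.1157
DIC = [CO2*]/α₀ = 2.050×10^-4 / 0.1157 = 1.772 mmol/kg
[CO3²⁻] = α₂·DIC; α₂ = 0.006812, so [CO3²⁻] = 0.006812 × 1.772 = 0.0121 mmol/kg = 12.1 μmol/kg

[CO3²⁻] = 12.1 μmol/kg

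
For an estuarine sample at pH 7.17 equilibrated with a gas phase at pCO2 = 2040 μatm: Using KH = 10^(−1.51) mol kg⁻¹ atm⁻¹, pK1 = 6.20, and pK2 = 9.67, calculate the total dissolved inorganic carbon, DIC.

[CO2*] = KH · pCO2 = 10^(−1.51) × 2040×10^-6 = 6.304×10^-5 mol/kg
α₀ = 1/(1 + K1/[H⁺] + K1K2/[H⁺]²) = 1/(1 + 10^+0.97 + 10^-1.53) = 0.09651
DIC = [CO2*]/α₀ = 6.304×10^-5 / 0.09651 = 0.653 mmol/kg

DIC = 0.653 mmol/kg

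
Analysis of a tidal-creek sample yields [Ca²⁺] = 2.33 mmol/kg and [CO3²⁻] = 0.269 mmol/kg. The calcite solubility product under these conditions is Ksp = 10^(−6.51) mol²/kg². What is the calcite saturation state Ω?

Ω = 2.03

Ksp = 10^(−6.51) = 3.090×10^-7
Ω = [Ca²⁺][CO3²⁻]/Ksp = (2.33×10^-3)(0.269×10^-3) / 3.090×10^-7 = 2.03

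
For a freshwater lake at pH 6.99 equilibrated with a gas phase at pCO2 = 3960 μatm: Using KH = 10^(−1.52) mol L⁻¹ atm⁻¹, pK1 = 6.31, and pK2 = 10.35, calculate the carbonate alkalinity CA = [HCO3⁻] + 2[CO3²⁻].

[CO2*] = KH · pCO2 = 10^(−1.52) × 3960×10^-6 = 1.196×10^-4 mol/L
α₀ = 1/(1 + K1/[H⁺] + K1K2/[H⁺]²) = 1/(1 + 10^+0.68 + 10^-2.68) = 0.1728
DIC = [CO2*]/α₀ = 1.196×10^-4 / 0.1728 = 0.6922 mmol/L
CA = (α₁ + 2α₂)·DIC = (0.8269 + 2×0.0003609) × 0.6922 = 0.573 mmol/L

CA = 0.573 mmol/L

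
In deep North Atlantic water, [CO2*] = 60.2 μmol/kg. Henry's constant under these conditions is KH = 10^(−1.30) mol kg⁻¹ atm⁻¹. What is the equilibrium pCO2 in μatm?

pCO2 = 1200 μatm

KH = 10^(−1.30) = 5.012×10^-2 mol kg⁻¹ atm⁻¹
pCO2 = [CO2*]/KH = 60.2×10^-6 / 5.012×10^-2 = 1.20×10^-3 atm = 1200 μatm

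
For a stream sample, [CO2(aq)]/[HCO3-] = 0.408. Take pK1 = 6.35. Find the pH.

From K1 = [H⁺][HCO3-]/[CO2(aq)]:  pH = pK1 − log₁₀([CO2(aq)]/[HCO3-])
log₁₀(0.408) = -0.389
pH = 6.35 − (-0.389) = 6.74

pH = 6.74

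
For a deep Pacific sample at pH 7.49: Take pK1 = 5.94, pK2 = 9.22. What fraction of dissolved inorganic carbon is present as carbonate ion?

α₂ = 1 / (1 + [H⁺]/K2 + [H⁺]²/(K1K2)) = 1 / (1 + 10^+1.73 + 10^+0.18)
   = 1 / (1 + 53.703 + 1.5136) = 1/56.217 = 0.01779

α₂ = 0.0178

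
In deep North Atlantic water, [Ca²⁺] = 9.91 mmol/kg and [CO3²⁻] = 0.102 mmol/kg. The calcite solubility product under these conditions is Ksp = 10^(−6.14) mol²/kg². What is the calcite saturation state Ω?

Ksp = 10^(−6.14) = 7.244×10^-7
Ω = [Ca²⁺][CO3²⁻]/Ksp = (9.91×10^-3)(0.102×10^-3) / 7.244×10^-7 = 1.40

Ω = 1.40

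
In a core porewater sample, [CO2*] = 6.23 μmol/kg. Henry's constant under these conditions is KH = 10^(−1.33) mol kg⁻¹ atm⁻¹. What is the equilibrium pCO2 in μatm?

pCO2 = 133 μatm

KH = 10^(−1.33) = 4.677×10^-2 mol kg⁻¹ atm⁻¹
pCO2 = [CO2*]/KH = 6.23×10^-6 / 4.677×10^-2 = 1.33×10^-4 atm = 133 μatm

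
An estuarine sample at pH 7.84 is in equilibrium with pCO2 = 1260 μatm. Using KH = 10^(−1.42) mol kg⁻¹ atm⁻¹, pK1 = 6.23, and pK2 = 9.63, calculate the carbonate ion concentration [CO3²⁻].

[CO3²⁻] = 0.0316 mmol/kg

[CO2*] = KH · pCO2 = 10^(−1.42) × 1260×10^-6 = 4.790×10^-5 mol/kg
α₀ = 1/(1 + K1/[H⁺] + K1K2/[H⁺]²) = 1/(1 + 10^+1.61 + 10^-0.18) = 0.02359
DIC = [CO2*]/α₀ = 4.790×10^-5 / 0.02359 = 2.031 mmol/kg
[CO3²⁻] = α₂·DIC; α₂ = 0.01558, so [CO3²⁻] = 0.01558 × 2.031 = 0.0316 mmol/kg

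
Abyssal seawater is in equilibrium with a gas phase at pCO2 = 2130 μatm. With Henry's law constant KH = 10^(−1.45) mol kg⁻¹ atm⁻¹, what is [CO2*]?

KH = 10^(−1.45) = 3.548×10^-2 mol kg⁻¹ atm⁻¹
[CO2*] = KH · pCO2 = 3.548×10^-2 × 2130×10^-6 atm = 7.56×10^-5 mol/kg

[CO2*] = 75.6 μmol/kg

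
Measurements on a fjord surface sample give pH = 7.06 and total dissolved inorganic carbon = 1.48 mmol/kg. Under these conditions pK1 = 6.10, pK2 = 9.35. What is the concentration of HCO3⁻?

[HCO3⁻] = 1.33 mmol/kg

α₁ = 1 / (1 + [H⁺]/K1 + K2/[H⁺]) = 1 / (1 + 10^-0.96 + 10^-2.29)
   = 1 / (1 + 0.10965 + 0.0051286) = 1/1.1148 = 0.8970
[HCO3⁻] = α₁ × DIC = 0.8970 × 1.48 = 1.33 mmol/kg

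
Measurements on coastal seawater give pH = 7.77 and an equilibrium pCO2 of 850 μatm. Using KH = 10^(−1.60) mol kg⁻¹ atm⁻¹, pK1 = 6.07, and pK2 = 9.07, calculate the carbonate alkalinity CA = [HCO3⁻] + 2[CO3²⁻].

[CO2*] = KH · pCO2 = 10^(−1.60) × 850×10^-6 = 2.135×10^-5 mol/kg
α₀ = 1/(1 + K1/[H⁺] + K1K2/[H⁺]²) = 1/(1 + 10^+1.70 + 10^+0.40) = 0.01865
DIC = [CO2*]/α₀ = 2.135×10^-5 / 0.01865 = 1.145 mmol/kg
CA = (α₁ + 2α₂)·DIC = (0.9345 + 2×0.04684) × 1.145 = 1.18 mmol/kg

CA = 1.18 mmol/kg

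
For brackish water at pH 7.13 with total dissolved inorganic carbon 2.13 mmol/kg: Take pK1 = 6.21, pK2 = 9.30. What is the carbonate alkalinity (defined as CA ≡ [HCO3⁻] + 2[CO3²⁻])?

CA = 1.92 mmol/kg

CA = [HCO3⁻] + 2[CO3²⁻] = (α₁ + 2α₂)·DIC
At pH 7.13: [H⁺]/K1 = 10^-0.92 = 0.12023, K2/[H⁺] = 10^-2.17 = 0.0067608
α₁ = 1/(1 + 0.12023 + 0.0067608) = 1/1.1270 = 0.8873; α₂ = α₁·K2/[H⁺] = 0.005999
α₁ + 2α₂ = 0.8993
CA = 0.8993 × 2.13 = 1.92 mmol/kg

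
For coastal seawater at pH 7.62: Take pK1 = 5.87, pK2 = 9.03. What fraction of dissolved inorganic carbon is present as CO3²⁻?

α₂ = 1 / (1 + [H⁺]/K2 + [H⁺]²/(K1K2)) = 1 / (1 + 10^+1.41 + 10^-0.34)
   = 1 / (1 + 25.704 + 0.45709) = 1/27.161 = 0.03682

α₂ = 0.0368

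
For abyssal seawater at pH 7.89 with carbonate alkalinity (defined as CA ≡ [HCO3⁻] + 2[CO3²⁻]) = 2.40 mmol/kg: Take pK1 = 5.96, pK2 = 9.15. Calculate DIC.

DIC = 2.31 mmol/kg

CA = [HCO3⁻] + 2[CO3²⁻] = (α₁ + 2α₂)·DIC
At pH 7.89: [H⁺]/K1 = 10^-1.93 = 0.011749, K2/[H⁺] = 10^-1.26 = 0.054954
α₁ = 1/(1 + 0.011749 + 0.054954) = 1/1.0667 = 0.9375; α₂ = α₁·K2/[H⁺] = 0.05152
α₁ + 2α₂ = 1.0405
DIC = CA / (α₁ + 2α₂) = 2.40 / 1.0405 = 2.31 mmol/kg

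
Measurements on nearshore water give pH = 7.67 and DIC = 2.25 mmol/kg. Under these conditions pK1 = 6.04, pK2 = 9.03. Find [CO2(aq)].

[CO2*] = 0.0494 mmol/kg

α₀ = 1 / (1 + K1/[H⁺] + K1K2/[H⁺]²) = 1 / (1 + 10^+1.63 + 10^+0.27)
   = 1 / (1 + 42.658 + 1.8621) = 1/45.520 = 0.02197
[CO2*] = α₀ × DIC = 0.02197 × 2.25 = 0.0494 mmol/kg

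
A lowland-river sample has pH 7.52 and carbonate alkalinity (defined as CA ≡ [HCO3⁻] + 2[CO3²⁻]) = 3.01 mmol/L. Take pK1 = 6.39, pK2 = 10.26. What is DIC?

CA = [HCO3⁻] + 2[CO3²⁻] = (α₁ + 2α₂)·DIC
At pH 7.52: [H⁺]/K1 = 10^-1.13 = 0.074131, K2/[H⁺] = 10^-2.74 = 0.0018197
α₁ = 1/(1 + 0.074131 + 0.0018197) = 1/1.0760 = 0.9294; α₂ = α₁·K2/[H⁺] = 0.001691
α₁ + 2α₂ = 0.9328
DIC = CA / (α₁ + 2α₂) = 3.01 / 0.9328 = 3.23 mmol/L

DIC = 3.23 mmol/L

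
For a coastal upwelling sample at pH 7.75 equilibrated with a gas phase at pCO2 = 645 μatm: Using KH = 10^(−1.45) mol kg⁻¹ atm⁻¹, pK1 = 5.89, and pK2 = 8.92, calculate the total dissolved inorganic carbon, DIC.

[CO2*] = KH · pCO2 = 10^(−1.45) × 645×10^-6 = 2.289×10^-5 mol/kg
α₀ = 1/(1 + K1/[H⁺] + K1K2/[H⁺]²) = 1/(1 + 10^+1.86 + 10^+0.69) = 0.01276
DIC = [CO2*]/α₀ = 2.289×10^-5 / 0.01276 = 1.79 mmol/kg

DIC = 1.79 mmol/kg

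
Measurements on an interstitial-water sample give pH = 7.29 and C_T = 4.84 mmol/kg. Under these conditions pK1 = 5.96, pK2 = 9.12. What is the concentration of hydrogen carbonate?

[HCO3⁻] = 4.56 mmol/kg

α₁ = 1 / (1 + [H⁺]/K1 + K2/[H⁺]) = 1 / (1 + 10^-1.33 + 10^-1.83)
   = 1 / (1 + 0.046774 + 0.014791) = 1/1.0616 = 0.9420
[HCO3⁻] = α₁ × DIC = 0.9420 × 4.84 = 4.56 mmol/kg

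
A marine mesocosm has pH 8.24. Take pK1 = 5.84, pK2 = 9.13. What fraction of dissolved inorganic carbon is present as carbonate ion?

α₂ = 1 / (1 + [H⁺]/K2 + [H⁺]²/(K1K2)) = 1 / (1 + 10^+0.89 + 10^-1.51)
   = 1 / (1 + 7.7625 + 0.030903) = 1/8.7934 = 0.1137

α₂ = 0.114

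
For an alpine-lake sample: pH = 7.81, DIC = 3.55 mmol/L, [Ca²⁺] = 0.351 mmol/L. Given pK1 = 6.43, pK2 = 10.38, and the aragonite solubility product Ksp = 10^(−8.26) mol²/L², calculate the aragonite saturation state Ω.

α₂ = 1 / (1 + [H⁺]/K2 + [H⁺]²/(K1K2)) = 1 / (1 + 10^+2.57 + 10^+1.19)
   = 1 / (1 + 371.54 + 15.488) = 1/388.02 = 0.002577
[CO3²⁻] = α₂ × DIC = 0.002577 × 3.55 = 0.009149 mmol/L = 9.149 μmol/L
Ksp = 10^(−8.26) = 5.495×10^-9
Ω = [Ca²⁺][CO3²⁻]/Ksp = (0.351×10^-3)(9.149×10^-6) / 5.495×10^-9 = 0.584

Ω = 0.584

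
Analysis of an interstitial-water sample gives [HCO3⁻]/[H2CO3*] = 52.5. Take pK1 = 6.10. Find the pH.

From K1 = [H⁺][HCO3⁻]/[H2CO3*]:  pH = pK1 + log₁₀([HCO3⁻]/[H2CO3*])
log₁₀(52.5) = +1.720
pH = 6.10 + (+1.720) = 7.82

pH = 7.82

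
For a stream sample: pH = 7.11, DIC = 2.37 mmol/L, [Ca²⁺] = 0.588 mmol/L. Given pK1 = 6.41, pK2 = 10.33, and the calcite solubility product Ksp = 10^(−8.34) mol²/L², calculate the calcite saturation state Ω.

Ω = 0.153

α₂ = 1 / (1 + [H⁺]/K2 + [H⁺]²/(K1K2)) = 1 / (1 + 10^+3.22 + 10^+2.52)
   = 1 / (1 + 1659.6 + 331.13) = 1/1991.7 = 0.0005021
[CO3²⁻] = α₂ × DIC = 0.0005021 × 2.37 = 0.001190 mmol/L = 1.190 μmol/L
Ksp = 10^(−8.34) = 4.571×10^-9
Ω = [Ca²⁺][CO3²⁻]/Ksp = (0.588×10^-3)(1.190×10^-6) / 4.571×10^-9 = 0.153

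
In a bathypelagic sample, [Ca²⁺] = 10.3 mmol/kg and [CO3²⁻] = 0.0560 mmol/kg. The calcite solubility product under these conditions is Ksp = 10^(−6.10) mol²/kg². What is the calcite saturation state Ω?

Ω = 0.726

Ksp = 10^(−6.10) = 7.943×10^-7
Ω = [Ca²⁺][CO3²⁻]/Ksp = (10.3×10^-3)(0.0560×10^-3) / 7.943×10^-7 = 0.726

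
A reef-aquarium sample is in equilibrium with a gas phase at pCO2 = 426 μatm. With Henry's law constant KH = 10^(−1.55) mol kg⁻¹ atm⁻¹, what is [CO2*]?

[CO2*] = 12.0 μmol/kg

KH = 10^(−1.55) = 2.818×10^-2 mol kg⁻¹ atm⁻¹
[CO2*] = KH · pCO2 = 2.818×10^-2 × 426×10^-6 atm = 1.20×10^-5 mol/kg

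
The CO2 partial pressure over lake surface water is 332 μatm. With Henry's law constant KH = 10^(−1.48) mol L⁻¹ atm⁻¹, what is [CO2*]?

KH = 10^(−1.48) = 3.311×10^-2 mol L⁻¹ atm⁻¹
[CO2*] = KH · pCO2 = 3.311×10^-2 × 332×10^-6 atm = 1.10×10^-5 mol/L

[CO2*] = 11.0 μmol/L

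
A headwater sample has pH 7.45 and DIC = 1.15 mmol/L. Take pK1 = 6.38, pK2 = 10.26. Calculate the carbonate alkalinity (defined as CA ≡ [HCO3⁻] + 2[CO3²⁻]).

CA = 1.06 mmol/L

CA = [HCO3⁻] + 2[CO3²⁻] = (α₁ + 2α₂)·DIC
At pH 7.45: [H⁺]/K1 = 10^-1.07 = 0.085114, K2/[H⁺] = 10^-2.81 = 0.0015488
α₁ = 1/(1 + 0.085114 + 0.0015488) = 1/1.0867 = 0.9202; α₂ = α₁·K2/[H⁺] = 0.001425
α₁ + 2α₂ = 0.9231
CA = 0.9231 × 1.15 = 1.06 mmol/L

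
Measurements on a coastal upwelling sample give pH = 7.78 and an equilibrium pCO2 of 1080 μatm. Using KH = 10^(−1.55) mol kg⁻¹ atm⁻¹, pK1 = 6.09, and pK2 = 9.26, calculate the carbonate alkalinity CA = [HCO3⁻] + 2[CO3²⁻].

CA = 1.59 mmol/kg

[CO2*] = KH · pCO2 = 10^(−1.55) × 1080×10^-6 = 3.044×10^-5 mol/kg
α₀ = 1/(1 + K1/[H⁺] + K1K2/[H⁺]²) = 1/(1 + 10^+1.69 + 10^+0.21) = 0.01938
DIC = [CO2*]/α₀ = 3.044×10^-5 / 0.01938 = 1.571 mmol/kg
CA = (α₁ + 2α₂)·DIC = (0.9492 + 2×0.03143) × 1.571 = 1.59 mmol/kg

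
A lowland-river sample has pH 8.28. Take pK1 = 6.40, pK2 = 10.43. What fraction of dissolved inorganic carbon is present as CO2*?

α₀ = 1 / (1 + K1/[H⁺] + K1K2/[H⁺]²) = 1 / (1 + 10^+1.88 + 10^-0.27)
   = 1 / (1 + 75.858 + 0.53703) = 1/77.395 = 0.01292

α₀ = 0.0129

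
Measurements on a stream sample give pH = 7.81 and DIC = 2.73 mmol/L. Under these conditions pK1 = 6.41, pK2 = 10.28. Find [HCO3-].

[HCO3⁻] = 2.62 mmol/L

α₁ = 1 / (1 + [H⁺]/K1 + K2/[H⁺]) = 1 / (1 + 10^-1.40 + 10^-2.47)
   = 1 / (1 + 0.039811 + 0.0033884) = 1/1.0432 = 0.9586
[HCO3⁻] = α₁ × DIC = 0.9586 × 2.73 = 2.62 mmol/L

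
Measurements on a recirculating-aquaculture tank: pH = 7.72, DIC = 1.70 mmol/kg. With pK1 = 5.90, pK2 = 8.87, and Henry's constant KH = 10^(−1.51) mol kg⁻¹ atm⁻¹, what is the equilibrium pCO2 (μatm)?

pCO2 = 767 μatm

α₀ = 1 / (1 + K1/[H⁺] + K1K2/[H⁺]²) = 1 / (1 + 10^+1.82 + 10^+0.67)
   = 1 / (1 + 66.069 + 4.6774) = 1/71.747 = 0.01394
[CO2*] = α₀ × DIC = 0.01394 × 1.70 = 0.02369 mmol/kg
pCO2 = [CO2*]/KH = 2.369×10^-5 / 3.090×10^-2 = 767 μatm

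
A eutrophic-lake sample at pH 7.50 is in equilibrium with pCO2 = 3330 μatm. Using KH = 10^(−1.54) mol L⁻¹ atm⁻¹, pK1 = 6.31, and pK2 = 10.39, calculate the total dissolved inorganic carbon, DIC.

[CO2*] = KH · pCO2 = 10^(−1.54) × 3330×10^-6 = 9.604×10^-5 mol/L
α₀ = 1/(1 + K1/[H⁺] + K1K2/[H⁺]²) = 1/(1 + 10^+1.19 + 10^-1.70) = 0.06058
DIC = [CO2*]/α₀ = 9.604×10^-5 / 0.06058 = 1.59 mmol/L

DIC = 1.59 mmol/L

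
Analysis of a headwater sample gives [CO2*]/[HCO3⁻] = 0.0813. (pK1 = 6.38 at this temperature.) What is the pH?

pH = 7.47

From K1 = [H⁺][HCO3⁻]/[CO2*]:  pH = pK1 − log₁₀([CO2*]/[HCO3⁻])
log₁₀(0.0813) = -1.090
pH = 6.38 − (-1.090) = 7.47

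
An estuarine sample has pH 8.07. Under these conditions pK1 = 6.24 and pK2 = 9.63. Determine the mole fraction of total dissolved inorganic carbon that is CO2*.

α₀ = 0.0142

α₀ = 1 / (1 + K1/[H⁺] + K1K2/[H⁺]²) = 1 / (1 + 10^+1.83 + 10^+0.27)
   = 1 / (1 + 67.608 + 1.8621) = 1/70.470 = 0.01419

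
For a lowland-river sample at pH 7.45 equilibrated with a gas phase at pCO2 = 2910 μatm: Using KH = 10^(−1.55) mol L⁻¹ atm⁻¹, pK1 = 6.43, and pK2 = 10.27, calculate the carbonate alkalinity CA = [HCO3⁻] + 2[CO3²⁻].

[CO2*] = KH · pCO2 = 10^(−1.55) × 2910×10^-6 = 8.201×10^-5 mol/L
α₀ = 1/(1 + K1/[H⁺] + K1K2/[H⁺]²) = 1/(1 + 10^+1.02 + 10^-1.80) = 0.08705
DIC = [CO2*]/α₀ = 8.201×10^-5 / 0.08705 = 0.9421 mmol/L
CA = (α₁ + 2α₂)·DIC = (0.9116 + 2×0.001380) × 0.9421 = 0.861 mmol/L

CA = 0.861 mmol/L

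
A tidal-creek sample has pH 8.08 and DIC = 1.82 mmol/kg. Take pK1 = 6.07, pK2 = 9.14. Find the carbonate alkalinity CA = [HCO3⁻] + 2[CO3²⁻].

CA = [HCO3⁻] + 2[CO3²⁻] = (α₁ + 2α₂)·DIC
At pH 8.08: [H⁺]/K1 = 10^-2.01 = 0.0097724, K2/[H⁺] = 10^-1.06 = 0.087096
α₁ = 1/(1 + 0.0097724 + 0.087096) = 1/1.0969 = 0.9117; α₂ = α₁·K2/[H⁺] = 0.07940
α₁ + 2α₂ = 1.0705
CA = 1.0705 × 1.82 = 1.95 mmol/kg

CA = 1.95 mmol/kg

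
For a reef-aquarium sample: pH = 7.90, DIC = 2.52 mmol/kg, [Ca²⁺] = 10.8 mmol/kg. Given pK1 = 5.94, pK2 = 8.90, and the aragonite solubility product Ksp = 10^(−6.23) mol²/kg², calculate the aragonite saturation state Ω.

Ω = 4.16

α₂ = 1 / (1 + [H⁺]/K2 + [H⁺]²/(K1K2)) = 1 / (1 + 10^+1.00 + 10^-0.96)
   = 1 / (1 + 10.000 + 0.10965) = 1/11.110 = 0.09001
[CO3²⁻] = α₂ × DIC = 0.09001 × 2.52 = 0.2268 mmol/kg
Ksp = 10^(−6.23) = 5.888×10^-7
Ω = [Ca²⁺][CO3²⁻]/Ksp = (10.8×10^-3)(2.268×10^-4) / 5.888×10^-7 = 4.16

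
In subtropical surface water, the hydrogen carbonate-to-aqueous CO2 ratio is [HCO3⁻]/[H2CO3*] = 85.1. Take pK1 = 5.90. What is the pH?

pH = 7.83

From K1 = [H⁺][HCO3⁻]/[H2CO3*]:  pH = pK1 + log₁₀([HCO3⁻]/[H2CO3*])
log₁₀(85.1) = +1.930
pH = 5.90 + (+1.930) = 7.83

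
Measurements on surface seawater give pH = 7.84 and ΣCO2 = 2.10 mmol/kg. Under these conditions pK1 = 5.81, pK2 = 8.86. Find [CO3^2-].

α₂ = 1 / (1 + [H⁺]/K2 + [H⁺]²/(K1K2)) = 1 / (1 + 10^+1.02 + 10^-1.01)
   = 1 / (1 + 10.471 + 0.097724) = 1/11.569 = 0.08644
[CO3²⁻] = α₂ × DIC = 0.08644 × 2.10 = 0.182 mmol/kg

[CO3²⁻] = 0.182 mmol/kg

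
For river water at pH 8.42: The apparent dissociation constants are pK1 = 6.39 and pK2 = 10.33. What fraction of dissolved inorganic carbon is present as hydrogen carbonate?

α₁ = 0.979

α₁ = 1 / (1 + [H⁺]/K1 + K2/[H⁺]) = 1 / (1 + 10^-2.03 + 10^-1.91)
   = 1 / (1 + 0.0093325 + 0.012303) = 1/1.0216 = 0.9788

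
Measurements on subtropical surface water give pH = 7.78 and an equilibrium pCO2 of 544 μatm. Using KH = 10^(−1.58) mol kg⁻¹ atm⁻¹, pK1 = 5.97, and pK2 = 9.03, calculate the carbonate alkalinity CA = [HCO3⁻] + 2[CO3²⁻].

[CO2*] = KH · pCO2 = 10^(−1.58) × 544×10^-6 = 1.431×10^-5 mol/kg
α₀ = 1/(1 + K1/[H⁺] + K1K2/[H⁺]²) = 1/(1 + 10^+1.81 + 10^+0.56) = 0.01445
DIC = [CO2*]/α₀ = 1.431×10^-5 / 0.01445 = 0.9901 mmol/kg
CA = (α₁ + 2α₂)·DIC = (0.9331 + 2×0.05247) × 0.9901 = 1.03 mmol/kg

CA = 1.03 mmol/kg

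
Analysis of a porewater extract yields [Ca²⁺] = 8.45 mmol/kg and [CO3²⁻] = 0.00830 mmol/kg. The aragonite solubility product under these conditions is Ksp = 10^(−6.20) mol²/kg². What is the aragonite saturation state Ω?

Ω = 0.111

Ksp = 10^(−6.20) = 6.310×10^-7
Ω = [Ca²⁺][CO3²⁻]/Ksp = (8.45×10^-3)(0.00830×10^-3) / 6.310×10^-7 = 0.111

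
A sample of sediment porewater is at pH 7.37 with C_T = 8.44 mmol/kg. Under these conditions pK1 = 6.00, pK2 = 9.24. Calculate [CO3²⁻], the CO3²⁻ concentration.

[CO3²⁻] = 0.108 mmol/kg

α₂ = 1 / (1 + [H⁺]/K2 + [H⁺]²/(K1K2)) = 1 / (1 + 10^+1.87 + 10^+0.50)
   = 1 / (1 + 74.131 + 3.1623) = 1/78.293 = 0.01277
[CO3²⁻] = α₂ × DIC = 0.01277 × 8.44 = 0.108 mmol/kg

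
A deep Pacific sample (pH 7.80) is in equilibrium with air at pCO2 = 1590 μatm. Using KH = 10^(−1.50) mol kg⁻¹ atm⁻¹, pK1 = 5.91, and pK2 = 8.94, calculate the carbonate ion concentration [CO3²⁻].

[CO3²⁻] = 0.283 mmol/kg

[CO2*] = KH · pCO2 = 10^(−1.50) × 1590×10^-6 = 5.028×10^-5 mol/kg
α₀ = 1/(1 + K1/[H⁺] + K1K2/[H⁺]²) = 1/(1 + 10^+1.89 + 10^+0.75) = 0.01187
DIC = [CO2*]/α₀ = 5.028×10^-5 / 0.01187 = 4.236 mmol/kg
[CO3²⁻] = α₂·DIC; α₂ = 0.06675, so [CO3²⁻] = 0.06675 × 4.236 = 0.283 mmol/kg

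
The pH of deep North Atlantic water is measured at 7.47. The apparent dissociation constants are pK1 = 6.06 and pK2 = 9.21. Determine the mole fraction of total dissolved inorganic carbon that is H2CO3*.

α₀ = 1 / (1 + K1/[H⁺] + K1K2/[H⁺]²) = 1 / (1 + 10^+1.41 + 10^-0.33)
   = 1 / (1 + 25.704 + 0.46774) = 1/27.172 = 0.03680

α₀ = 0.0368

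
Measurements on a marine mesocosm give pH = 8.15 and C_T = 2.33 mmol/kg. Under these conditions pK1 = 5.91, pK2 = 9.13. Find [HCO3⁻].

[HCO3⁻] = 2.10 mmol/kg

α₁ = 1 / (1 + [H⁺]/K1 + K2/[H⁺]) = 1 / (1 + 10^-2.24 + 10^-0.98)
   = 1 / (1 + 0.0057544 + 0.10471) = 1/1.1105 = 0.9005
[HCO3⁻] = α₁ × DIC = 0.9005 × 2.33 = 2.10 mmol/kg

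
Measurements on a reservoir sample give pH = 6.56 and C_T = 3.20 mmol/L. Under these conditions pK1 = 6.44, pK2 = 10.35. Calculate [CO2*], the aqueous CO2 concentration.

α₀ = 1 / (1 + K1/[H⁺] + K1K2/[H⁺]²) = 1 / (1 + 10^+0.12 + 10^-3.67)
   = 1 / (1 + 1.3183 + 0.00021380) = 1/2.3185 = 0.4313
[CO2*] = α₀ × DIC = 0.4313 × 3.20 = 1.38 mmol/L

[CO2*] = 1.38 mmol/L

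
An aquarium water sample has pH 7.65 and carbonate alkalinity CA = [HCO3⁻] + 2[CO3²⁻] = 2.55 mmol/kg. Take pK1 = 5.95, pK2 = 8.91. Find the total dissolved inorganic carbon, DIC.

CA = [HCO3⁻] + 2[CO3²⁻] = (α₁ + 2α₂)·DIC
At pH 7.65: [H⁺]/K1 = 10^-1.70 = 0.019953, K2/[H⁺] = 10^-1.26 = 0.054954
α₁ = 1/(1 + 0.019953 + 0.054954) = 1/1.0749 = 0.9303; α₂ = α₁·K2/[H⁺] = 0.05112
α₁ + 2α₂ = 1.0326
DIC = CA / (α₁ + 2α₂) = 2.55 / 1.0326 = 2.47 mmol/kg

DIC = 2.47 mmol/kg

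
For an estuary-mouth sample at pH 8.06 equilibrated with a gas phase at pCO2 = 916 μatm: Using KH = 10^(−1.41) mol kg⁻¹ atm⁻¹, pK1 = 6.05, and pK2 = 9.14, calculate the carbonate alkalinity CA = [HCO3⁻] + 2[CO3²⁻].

[CO2*] = KH · pCO2 = 10^(−1.41) × 916×10^-6 = 3.564×10^-5 mol/kg
α₀ = 1/(1 + K1/[H⁺] + K1K2/[H⁺]²) = 1/(1 + 10^+2.01 + 10^+0.93) = 0.008941
DIC = [CO2*]/α₀ = 3.564×10^-5 / 0.008941 = 3.986 mmol/kg
CA = (α₁ + 2α₂)·DIC = (0.9150 + 2×0.07610) × 3.986 = 4.25 mmol/kg

CA = 4.25 mmol/kg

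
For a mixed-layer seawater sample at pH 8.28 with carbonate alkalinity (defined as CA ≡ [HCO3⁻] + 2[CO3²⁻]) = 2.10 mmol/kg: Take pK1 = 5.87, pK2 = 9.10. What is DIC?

DIC = 1.86 mmol/kg

CA = [HCO3⁻] + 2[CO3²⁻] = (α₁ + 2α₂)·DIC
At pH 8.28: [H⁺]/K1 = 10^-2.41 = 0.0038905, K2/[H⁺] = 10^-0.82 = 0.15136
α₁ = 1/(1 + 0.0038905 + 0.15136) = 1/1.1552 = 0.8656; α₂ = α₁·K2/[H⁺] = 0.1310
α₁ + 2α₂ = 1.1276
DIC = CA / (α₁ + 2α₂) = 2.10 / 1.1276 = 1.86 mmol/kg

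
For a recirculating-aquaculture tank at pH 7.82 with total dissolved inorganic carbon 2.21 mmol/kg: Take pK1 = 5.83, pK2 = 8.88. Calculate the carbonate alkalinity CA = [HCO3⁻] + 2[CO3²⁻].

CA = [HCO3⁻] + 2[CO3²⁻] = (α₁ + 2α₂)·DIC
At pH 7.82: [H⁺]/K1 = 10^-1.99 = 0.010233, K2/[H⁺] = 10^-1.06 = 0.087096
α₁ = 1/(1 + 0.010233 + 0.087096) = 1/1.0973 = 0.9113; α₂ = α₁·K2/[H⁺] = 0.07937
α₁ + 2α₂ = 1.0700
CA = 1.0700 × 2.21 = 2.36 mmol/kg

CA = 2.36 mmol/kg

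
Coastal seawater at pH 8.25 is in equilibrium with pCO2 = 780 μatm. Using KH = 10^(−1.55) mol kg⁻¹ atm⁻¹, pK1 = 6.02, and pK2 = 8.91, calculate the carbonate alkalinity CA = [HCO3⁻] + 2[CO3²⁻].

[CO2*] = KH · pCO2 = 10^(−1.55) × 780×10^-6 = 2.198×10^-5 mol/kg
α₀ = 1/(1 + K1/[H⁺] + K1K2/[H⁺]²) = 1/(1 + 10^+2.23 + 10^+1.57) = 0.004808
DIC = [CO2*]/α₀ = 2.198×10^-5 / 0.004808 = 4.572 mmol/kg
CA = (α₁ + 2α₂)·DIC = (0.8166 + 2×0.1786) × 4.572 = 5.37 mmol/kg

CA = 5.37 mmol/kg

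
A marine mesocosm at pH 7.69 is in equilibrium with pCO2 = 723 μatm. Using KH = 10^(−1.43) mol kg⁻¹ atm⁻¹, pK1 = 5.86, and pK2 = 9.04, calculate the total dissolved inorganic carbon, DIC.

[CO2*] = KH · pCO2 = 10^(−1.43) × 723×10^-6 = 2.686×10^-5 mol/kg
α₀ = 1/(1 + K1/[H⁺] + K1K2/[H⁺]²) = 1/(1 + 10^+1.83 + 10^+0.48) = 0.01396
DIC = [CO2*]/α₀ = 2.686×10^-5 / 0.01396 = 1.92 mmol/kg

DIC = 1.92 mmol/kg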